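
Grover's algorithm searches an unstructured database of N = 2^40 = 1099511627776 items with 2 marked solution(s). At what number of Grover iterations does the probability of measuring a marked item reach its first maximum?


After j Grover iterations the success probability is P(j) = sin^2((2j+1)*theta), where sin(theta) = sqrt(k/N).
N = 2^40 = 1099511627776, k = 2
sin(theta) = sqrt(k/N) = 1.348699152e-06
theta = arcsin(sqrt(k/N)) = 1.348699152e-06 rad
P(j) reaches its first maximum when (2j+1)*theta is as close as possible to pi/2, i.e. j = round(pi/(4*theta) - 1/2).
pi/(4*theta) - 1/2 = 582337.0525
(For comparison, the common estimate pi/4 * sqrt(N/k) = 582337.5525; the exact maximiser is used here.)
Optimal iterations = 582337

582337


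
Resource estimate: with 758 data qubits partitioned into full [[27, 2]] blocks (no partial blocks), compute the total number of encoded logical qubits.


Each code block uses 27 physical qubits for 2 logical qubit(s).
Number of complete blocks = floor(758 / 27) = 28
Logical qubits = 28 * 2
= 56

56


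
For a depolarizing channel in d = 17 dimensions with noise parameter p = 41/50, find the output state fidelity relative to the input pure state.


F = (1-p) + p/d
= (1 - 0.8200) + 0.8200/17
= 0.1800 + 0.0482
= 0.2282

0.2282


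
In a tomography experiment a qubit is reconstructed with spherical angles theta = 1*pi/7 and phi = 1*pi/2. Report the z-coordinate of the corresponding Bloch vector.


theta = 0.4488, phi = 1.5708
r_z = cos(theta) = 0.9010

0.9010


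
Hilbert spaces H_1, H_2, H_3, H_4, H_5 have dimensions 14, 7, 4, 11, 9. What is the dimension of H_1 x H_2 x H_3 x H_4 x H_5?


dim(H_1 x H_2 x H_3 x H_4 x H_5) = 14 * 7 * 4 * 11 * 9
= 98 * 4 * 11 * 9
= 392 * 11 * 9
= 4312 * 9
= 38808

38808


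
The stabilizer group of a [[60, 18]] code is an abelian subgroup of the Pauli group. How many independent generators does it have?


For an [[n,k]] stabilizer code:
Number of stabilizer generators = n - k
= 60 - 18
= 42

42


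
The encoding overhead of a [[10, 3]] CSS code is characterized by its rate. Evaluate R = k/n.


Code rate R = k/n
= 3/10
= 0.3000

0.3000


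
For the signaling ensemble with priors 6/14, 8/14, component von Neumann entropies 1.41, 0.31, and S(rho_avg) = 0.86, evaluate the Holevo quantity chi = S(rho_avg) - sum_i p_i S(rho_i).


chi = S(rho) - sum_i p_i * S(rho_i)
Weighted entropy = 6/14 * 1.41 + 8/14 * 0.31
= 0.7814
chi = 0.86 - 0.7814
= 0.0786

0.0786


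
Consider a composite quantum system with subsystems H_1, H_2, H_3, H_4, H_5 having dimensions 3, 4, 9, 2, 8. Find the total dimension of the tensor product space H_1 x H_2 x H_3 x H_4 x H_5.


dim(H_1 x H_2 x H_3 x H_4 x H_5) = 3 * 4 * 9 * 2 * 8
= 12 * 9 * 2 * 8
= 108 * 2 * 8
= 216 * 8
= 1728

1728


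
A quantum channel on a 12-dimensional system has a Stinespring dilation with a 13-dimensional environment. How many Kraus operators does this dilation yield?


Tracing out the environment in an orthonormal basis {|i>_E} gives Kraus operators K_i = <i|_E U |0>_E.
Number of Kraus operators = dim(H_env) = d_env
= 13

13


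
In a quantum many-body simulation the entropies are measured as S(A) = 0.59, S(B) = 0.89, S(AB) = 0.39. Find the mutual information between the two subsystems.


I(A:B) = S(A) + S(B) - S(AB)
= 0.59 + 0.89 - 0.39
= 1.0900

1.0900


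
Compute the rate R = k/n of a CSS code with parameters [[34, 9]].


Code rate R = k/n
= 9/34
= 0.2647

0.2647


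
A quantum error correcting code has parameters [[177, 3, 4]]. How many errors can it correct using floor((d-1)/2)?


Code parameters: [[177, 3, 4]], distance d = 4.
Number of correctable errors = floor((d-1)/2)
= floor((4 - 1)/2)
= floor(3/2)
= 1

1


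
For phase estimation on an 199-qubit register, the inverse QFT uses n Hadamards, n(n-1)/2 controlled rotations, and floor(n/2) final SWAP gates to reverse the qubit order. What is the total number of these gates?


Hadamard gates: 199
Controlled rotations: n*(n-1)/2 = 199*198/2 = 19701
SWAP gates: floor(n/2) = floor(199/2) = 99
Total = 199 + 19701 + 99
= 19999

19999


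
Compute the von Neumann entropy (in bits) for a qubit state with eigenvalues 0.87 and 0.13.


S = -p*log2(p) - (1-p)*log2(1-p)
p = 0.8700, 1-p = 0.1300
= -0.8700 * log2(0.8700) - 0.1300 * log2(0.1300)
= -(-0.1748) - (-0.3826)
= 0.5574

0.5574


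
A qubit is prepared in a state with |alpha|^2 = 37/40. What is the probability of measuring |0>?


|alpha|^2 = 37/40 = 0.9250
|beta|^2 = 1 - 37/40 = 3/40 = 0.0750
P(|0>) = |alpha|^2 = 0.9250

0.9250


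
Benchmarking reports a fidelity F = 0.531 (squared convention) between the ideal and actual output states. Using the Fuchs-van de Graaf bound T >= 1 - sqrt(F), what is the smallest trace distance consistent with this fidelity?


Fuchs-van de Graaf (squared-fidelity convention): 1 - sqrt(F) <= T <= sqrt(1 - F).
Lower bound: T >= 1 - sqrt(F)
sqrt(F) = sqrt(0.531) = 0.7287
T >= 1 - 0.7287
T >= 0.2713

0.2713


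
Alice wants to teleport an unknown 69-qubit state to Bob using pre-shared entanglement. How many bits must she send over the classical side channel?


Quantum teleportation requires 2 classical bits per qubit teleported.
69 qubit(s) -> 2 * 69 = 138 classical bits

138


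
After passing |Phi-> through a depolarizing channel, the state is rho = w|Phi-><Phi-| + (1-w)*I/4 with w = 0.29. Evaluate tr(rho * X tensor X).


|Phi-> = (|00> - |11>)/sqrt(2)
For the pure Bell state, <X_A X_B> = -1 (Bell-state Pauli correlator).
The maximally-mixed part I/4 has tr(I/4 * P tensor P) = 0 for any traceless Pauli P.
So <X_A X_B>_rho = w * (-1) + (1 - w) * 0
= 0.29 * (-1)
= -0.2900

-0.2900


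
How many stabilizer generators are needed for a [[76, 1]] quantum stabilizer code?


For an [[n,k]] stabilizer code:
Number of stabilizer generators = n - k
= 76 - 1
= 75

75


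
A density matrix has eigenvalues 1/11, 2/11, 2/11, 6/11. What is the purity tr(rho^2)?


tr(rho^2) = sum of eigenvalues squared
= (1/11)^2 + (2/11)^2 + (2/11)^2 + (6/11)^2
= (1 + 4 + 4 + 36) / 121
= 45/121
= 0.3719

0.3719


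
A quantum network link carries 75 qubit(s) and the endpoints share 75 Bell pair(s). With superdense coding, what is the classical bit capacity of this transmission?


Superdense coding allows 2 classical bits per shared entangled pair.
75 pair(s) -> 2 * 75 = 150 classical bits

150


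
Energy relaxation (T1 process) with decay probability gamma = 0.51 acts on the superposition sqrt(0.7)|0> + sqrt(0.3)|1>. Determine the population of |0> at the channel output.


For amplitude damping with parameter gamma on state sqrt(a)|0> + sqrt(b)|1>:
alpha^2 = 0.7, beta^2 = 0.3
P(|0>) = alpha^2 + gamma * beta^2
= 0.7 + 0.51 * 0.3
= 0.7 + 0.1530
= 0.8530

0.8530


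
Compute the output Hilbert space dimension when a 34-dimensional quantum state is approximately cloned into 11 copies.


Output space = H^(tensor 11) where dim(H) = 34
dim = 34^11
= 1156 (after 2 factors)
= 39304 (after 3 factors)
= 1336336 (after 4 factors)
= 45435424 (after 5 factors)
= 1544804416 (after 6 factors)
= 52523350144 (after 7 factors)
= 1785793904896 (after 8 factors)
= 60716992766464 (after 9 factors)
= 2064377754059776 (after 10 factors)
= 70188843638032384 (after 11 factors)
= 70188843638032384

70188843638032384


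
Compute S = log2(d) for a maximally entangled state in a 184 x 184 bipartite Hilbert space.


For a maximally entangled state in d x d:
S = log2(d) = log2(184)
= 7.5236

7.5236


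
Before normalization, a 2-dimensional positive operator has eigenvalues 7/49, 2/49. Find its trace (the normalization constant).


tr(M) = sum of eigenvalues
= 7/49 + 2/49
= 9/49
= 0.1837

0.1837


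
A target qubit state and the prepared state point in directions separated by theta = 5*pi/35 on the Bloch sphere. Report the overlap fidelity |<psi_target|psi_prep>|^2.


For states separated by angle theta on Bloch sphere:
F = cos^2(theta/2)
theta = 5*pi/35 = 0.4488
theta/2 = 0.2244
cos(theta/2) = 0.9749
F = 0.9505

0.9505


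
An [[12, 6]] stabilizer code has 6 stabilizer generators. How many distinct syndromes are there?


Each stabilizer generator gives a binary (+1 or -1) measurement outcome.
With 6 independent generators:
Total syndromes = 2^6
= 64

64


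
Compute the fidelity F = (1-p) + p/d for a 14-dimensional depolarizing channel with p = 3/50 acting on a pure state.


F = (1-p) + p/d
= (1 - 0.0600) + 0.0600/14
= 0.9400 + 0.0043
= 0.9443

0.9443


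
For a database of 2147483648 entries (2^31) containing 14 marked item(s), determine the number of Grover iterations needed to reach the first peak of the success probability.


After j Grover iterations the success probability is P(j) = sin^2((2j+1)*theta), where sin(theta) = sqrt(k/N).
N = 2^31 = 2147483648, k = 14
sin(theta) = sqrt(k/N) = 8.074192233e-05
theta = arcsin(sqrt(k/N)) = 8.074192242e-05 rad
P(j) reaches its first maximum when (2j+1)*theta is as close as possible to pi/2, i.e. j = round(pi/(4*theta) - 1/2).
pi/(4*theta) - 1/2 = 9726.7661
(For comparison, the common estimate pi/4 * sqrt(N/k) = 9727.2661; the exact maximiser is used here.)
Optimal iterations = 9727

9727


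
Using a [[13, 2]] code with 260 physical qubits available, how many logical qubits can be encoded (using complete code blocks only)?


Each code block uses 13 physical qubits for 2 logical qubit(s).
Number of complete blocks = floor(260 / 13) = 20
Logical qubits = 20 * 2
= 40

40


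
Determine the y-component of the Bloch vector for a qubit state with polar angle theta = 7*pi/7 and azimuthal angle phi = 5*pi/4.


theta = 3.1416, phi = 3.9270
r_y = sin(theta)*sin(phi) = 0.0000 * -0.7071
r_y = 0.0000

0.0000


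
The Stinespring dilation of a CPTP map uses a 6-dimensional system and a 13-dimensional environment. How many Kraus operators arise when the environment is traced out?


Tracing out the environment in an orthonormal basis {|i>_E} gives Kraus operators K_i = <i|_E U |0>_E.
Number of Kraus operators = dim(H_env) = d_env
= 13

13


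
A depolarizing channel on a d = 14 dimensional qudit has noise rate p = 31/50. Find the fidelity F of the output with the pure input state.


F = (1-p) + p/d
= (1 - 0.6200) + 0.6200/14
= 0.3800 + 0.0443
= 0.4243

0.4243


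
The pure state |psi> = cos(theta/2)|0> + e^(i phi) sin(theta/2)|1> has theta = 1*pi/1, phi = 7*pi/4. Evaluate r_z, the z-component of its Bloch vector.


theta = 3.1416, phi = 5.4978
r_z = cos(theta) = -1.0000

-1.0000


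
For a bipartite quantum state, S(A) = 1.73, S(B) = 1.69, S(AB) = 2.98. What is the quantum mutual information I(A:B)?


I(A:B) = S(A) + S(B) - S(AB)
= 1.73 + 1.69 - 2.98
= 0.4400

0.4400


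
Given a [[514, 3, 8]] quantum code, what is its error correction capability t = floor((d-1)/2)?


Code parameters: [[514, 3, 8]], distance d = 8.
Number of correctable errors = floor((d-1)/2)
= floor((8 - 1)/2)
= floor(7/2)
= 3

3


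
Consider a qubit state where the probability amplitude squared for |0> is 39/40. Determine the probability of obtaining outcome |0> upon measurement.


|alpha|^2 = 39/40 = 0.9750
|beta|^2 = 1 - 39/40 = 1/40 = 0.0250
P(|0>) = |alpha|^2 = 0.9750

0.9750


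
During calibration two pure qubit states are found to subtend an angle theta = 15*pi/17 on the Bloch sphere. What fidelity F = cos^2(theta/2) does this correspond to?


For states separated by angle theta on Bloch sphere:
F = cos^2(theta/2)
theta = 15*pi/17 = 2.7720
theta/2 = 1.3860
cos(theta/2) = 0.1837
F = 0.0338

0.0338


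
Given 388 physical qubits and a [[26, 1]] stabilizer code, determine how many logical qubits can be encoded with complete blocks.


Each code block uses 26 physical qubits for 1 logical qubit(s).
Number of complete blocks = floor(388 / 26) = 14
Logical qubits = 14 * 1
= 14

14


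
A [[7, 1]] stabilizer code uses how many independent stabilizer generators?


For an [[n,k]] stabilizer code:
Number of stabilizer generators = n - k
= 7 - 1
= 6

6


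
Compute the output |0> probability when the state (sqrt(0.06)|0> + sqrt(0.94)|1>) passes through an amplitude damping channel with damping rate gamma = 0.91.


For amplitude damping with parameter gamma on state sqrt(a)|0> + sqrt(b)|1>:
alpha^2 = 0.06, beta^2 = 0.94
P(|0>) = alpha^2 + gamma * beta^2
= 0.06 + 0.91 * 0.94
= 0.06 + 0.8554
= 0.9154

0.9154


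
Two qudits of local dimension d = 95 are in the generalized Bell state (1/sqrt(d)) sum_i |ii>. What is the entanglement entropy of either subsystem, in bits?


For a maximally entangled state in d x d:
S = log2(d) = log2(95)
= 6.5699

6.5699


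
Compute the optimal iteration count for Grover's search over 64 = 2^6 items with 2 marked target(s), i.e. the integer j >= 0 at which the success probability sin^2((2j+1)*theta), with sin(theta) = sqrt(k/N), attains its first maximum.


After j Grover iterations the success probability is P(j) = sin^2((2j+1)*theta), where sin(theta) = sqrt(k/N).
N = 2^6 = 64, k = 2
sin(theta) = sqrt(k/N) = 0.1767766953
theta = arcsin(sqrt(k/N)) = 0.1777106008 rad
P(j) reaches its first maximum when (2j+1)*theta is as close as possible to pi/2, i.e. j = round(pi/(4*theta) - 1/2).
pi/(4*theta) - 1/2 = 3.9195
(For comparison, the common estimate pi/4 * sqrt(N/k) = 4.4429; the exact maximiser is used here.)
Optimal iterations = 4

4


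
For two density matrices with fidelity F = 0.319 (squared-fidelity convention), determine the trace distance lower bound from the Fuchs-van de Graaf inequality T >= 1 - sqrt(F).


Fuchs-van de Graaf (squared-fidelity convention): 1 - sqrt(F) <= T <= sqrt(1 - F).
Lower bound: T >= 1 - sqrt(F)
sqrt(F) = sqrt(0.319) = 0.5648
T >= 1 - 0.5648
T >= 0.4352

0.4352


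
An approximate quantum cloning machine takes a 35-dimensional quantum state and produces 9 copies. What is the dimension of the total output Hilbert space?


Output space = H^(tensor 9) where dim(H) = 35
dim = 35^9
= 1225 (after 2 factors)
= 42875 (after 3 factors)
= 1500625 (after 4 factors)
= 52521875 (after 5 factors)
= 1838265625 (after 6 factors)
= 64339296875 (after 7 factors)
= 2251875390625 (after 8 factors)
= 78815638671875 (after 9 factors)
= 78815638671875

78815638671875


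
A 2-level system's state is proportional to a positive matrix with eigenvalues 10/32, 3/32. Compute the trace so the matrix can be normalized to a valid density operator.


tr(M) = sum of eigenvalues
= 10/32 + 3/32
= 13/32
= 0.4062

0.4062


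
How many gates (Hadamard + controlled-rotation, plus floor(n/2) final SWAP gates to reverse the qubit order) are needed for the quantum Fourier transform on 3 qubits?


Hadamard gates: 3
Controlled rotations: n*(n-1)/2 = 3*2/2 = 3
SWAP gates: floor(n/2) = floor(3/2) = 1
Total = 3 + 3 + 1
= 7

7


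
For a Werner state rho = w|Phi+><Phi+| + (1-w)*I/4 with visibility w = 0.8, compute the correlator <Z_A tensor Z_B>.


|Phi+> = (|00> + |11>)/sqrt(2)
For the pure Bell state, <Z_A Z_B> = +1 (Bell-state Pauli correlator).
The maximally-mixed part I/4 has tr(I/4 * P tensor P) = 0 for any traceless Pauli P.
So <Z_A Z_B>_rho = w * (+1) + (1 - w) * 0
= 0.8 * (+1)
= 0.8000

0.8000


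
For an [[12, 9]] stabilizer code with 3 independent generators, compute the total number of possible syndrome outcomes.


Each stabilizer generator gives a binary (+1 or -1) measurement outcome.
With 3 independent generators:
Total syndromes = 2^3
= 8

8


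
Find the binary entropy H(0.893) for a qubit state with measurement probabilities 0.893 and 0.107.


S = -p*log2(p) - (1-p)*log2(1-p)
p = 0.8930, 1-p = 0.1070
= -0.8930 * log2(0.8930) - 0.1070 * log2(0.1070)
= -(-0.1458) - (-0.3450)
= 0.4908

0.4908


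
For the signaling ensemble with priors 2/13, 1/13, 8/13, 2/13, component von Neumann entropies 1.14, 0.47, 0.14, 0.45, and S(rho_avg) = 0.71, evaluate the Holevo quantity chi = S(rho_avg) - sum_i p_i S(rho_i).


chi = S(rho) - sum_i p_i * S(rho_i)
Weighted entropy = 2/13 * 1.14 + 1/13 * 0.47 + 8/13 * 0.14 + 2/13 * 0.45
= 0.3669
chi = 0.71 - 0.3669
= 0.3431

0.3431


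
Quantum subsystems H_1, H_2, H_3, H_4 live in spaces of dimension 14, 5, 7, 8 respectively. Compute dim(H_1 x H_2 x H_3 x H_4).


dim(H_1 x H_2 x H_3 x H_4) = 14 * 5 * 7 * 8
= 70 * 7 * 8
= 490 * 8
= 3920

3920


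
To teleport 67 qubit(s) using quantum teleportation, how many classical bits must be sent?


Quantum teleportation requires 2 classical bits per qubit teleported.
67 qubit(s) -> 2 * 67 = 134 classical bits

134


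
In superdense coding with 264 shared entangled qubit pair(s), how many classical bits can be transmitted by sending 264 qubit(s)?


Superdense coding allows 2 classical bits per shared entangled pair.
264 pair(s) -> 2 * 264 = 528 classical bits

528


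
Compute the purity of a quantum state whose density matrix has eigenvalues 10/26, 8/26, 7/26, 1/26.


tr(rho^2) = sum of eigenvalues squared
= (10/26)^2 + (8/26)^2 + (7/26)^2 + (1/26)^2
= (100 + 64 + 49 + 1) / 676
= 214/676
= 0.3166

0.3166


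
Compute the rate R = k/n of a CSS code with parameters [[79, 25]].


Code rate R = k/n
= 25/79
= 0.3165

0.3165


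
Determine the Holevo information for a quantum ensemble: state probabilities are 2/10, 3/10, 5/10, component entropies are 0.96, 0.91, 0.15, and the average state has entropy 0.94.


chi = S(rho) - sum_i p_i * S(rho_i)
Weighted entropy = 2/10 * 0.96 + 3/10 * 0.91 + 5/10 * 0.15
= 0.5400
chi = 0.94 - 0.5400
= 0.4000

0.4000


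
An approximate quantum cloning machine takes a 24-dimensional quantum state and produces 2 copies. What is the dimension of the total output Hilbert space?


Output space = H^(tensor 2) where dim(H) = 24
dim = 24^2
= 576

576


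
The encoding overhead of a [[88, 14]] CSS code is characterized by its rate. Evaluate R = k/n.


Code rate R = k/n
= 14/88
= 0.1591

0.1591


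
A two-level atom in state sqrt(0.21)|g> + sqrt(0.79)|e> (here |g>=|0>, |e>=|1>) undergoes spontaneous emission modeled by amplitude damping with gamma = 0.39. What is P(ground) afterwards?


For amplitude damping with parameter gamma on state sqrt(a)|0> + sqrt(b)|1>:
alpha^2 = 0.21, beta^2 = 0.79
P(|0>) = alpha^2 + gamma * beta^2
= 0.21 + 0.39 * 0.79
= 0.21 + 0.3081
= 0.5181

0.5181


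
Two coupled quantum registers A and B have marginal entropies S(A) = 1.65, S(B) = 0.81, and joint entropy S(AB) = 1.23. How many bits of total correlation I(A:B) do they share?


I(A:B) = S(A) + S(B) - S(AB)
= 1.65 + 0.81 - 1.23
= 1.2300

1.2300


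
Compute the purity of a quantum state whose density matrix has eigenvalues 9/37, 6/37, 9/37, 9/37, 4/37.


tr(rho^2) = sum of eigenvalues squared
= (9/37)^2 + (6/37)^2 + (9/37)^2 + (9/37)^2 + (4/37)^2
= (81 + 36 + 81 + 81 + 16) / 1369
= 295/1369
= 0.2155

0.2155


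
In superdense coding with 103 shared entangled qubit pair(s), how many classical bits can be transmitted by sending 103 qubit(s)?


Superdense coding allows 2 classical bits per shared entangled pair.
103 pair(s) -> 2 * 103 = 206 classical bits

206


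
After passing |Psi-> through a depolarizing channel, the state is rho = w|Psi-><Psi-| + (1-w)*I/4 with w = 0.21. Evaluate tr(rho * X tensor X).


|Psi-> = (|01> - |10>)/sqrt(2)
For the pure Bell state, <X_A X_B> = -1 (Bell-state Pauli correlator).
The maximally-mixed part I/4 has tr(I/4 * P tensor P) = 0 for any traceless Pauli P.
So <X_A X_B>_rho = w * (-1) + (1 - w) * 0
= 0.21 * (-1)
= -0.2100

-0.2100


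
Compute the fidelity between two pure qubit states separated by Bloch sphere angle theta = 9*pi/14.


For states separated by angle theta on Bloch sphere:
F = cos^2(theta/2)
theta = 9*pi/14 = 2.0196
theta/2 = 1.0098
cos(theta/2) = 0.5320
F = 0.2831

0.2831


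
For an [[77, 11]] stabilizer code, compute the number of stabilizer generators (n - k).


For an [[n,k]] stabilizer code:
Number of stabilizer generators = n - k
= 77 - 11
= 66

66


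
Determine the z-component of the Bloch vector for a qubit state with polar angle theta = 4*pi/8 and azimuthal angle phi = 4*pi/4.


theta = 1.5708, phi = 3.1416
r_z = cos(theta) = 0.0000

0.0000


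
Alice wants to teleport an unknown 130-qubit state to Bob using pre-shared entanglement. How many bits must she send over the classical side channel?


Quantum teleportation requires 2 classical bits per qubit teleported.
130 qubit(s) -> 2 * 130 = 260 classical bits

260


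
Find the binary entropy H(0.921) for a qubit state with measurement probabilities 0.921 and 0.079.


S = -p*log2(p) - (1-p)*log2(1-p)
p = 0.9210, 1-p = 0.0790
= -0.9210 * log2(0.9210) - 0.0790 * log2(0.0790)
= -(-0.1093) - (-0.2893)
= 0.3986

0.3986


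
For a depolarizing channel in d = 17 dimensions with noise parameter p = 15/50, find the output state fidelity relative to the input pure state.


F = (1-p) + p/d
= (1 - 0.3000) + 0.3000/17
= 0.7000 + 0.0176
= 0.7176

0.7176


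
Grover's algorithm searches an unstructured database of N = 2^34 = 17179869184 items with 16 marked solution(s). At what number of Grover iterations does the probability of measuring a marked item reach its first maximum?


After j Grover iterations the success probability is P(j) = sin^2((2j+1)*theta), where sin(theta) = sqrt(k/N).
N = 2^34 = 17179869184, k = 16
sin(theta) = sqrt(k/N) = 3.051757812e-05
theta = arcsin(sqrt(k/N)) = 3.051757813e-05 rad
P(j) reaches its first maximum when (2j+1)*theta is as close as possible to pi/2, i.e. j = round(pi/(4*theta) - 1/2).
pi/(4*theta) - 1/2 = 25735.4270
(For comparison, the common estimate pi/4 * sqrt(N/k) = 25735.9270; the exact maximiser is used here.)
Optimal iterations = 25735

25735


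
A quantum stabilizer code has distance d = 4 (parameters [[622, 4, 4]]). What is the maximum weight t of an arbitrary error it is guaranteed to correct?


Code parameters: [[622, 4, 4]], distance d = 4.
Number of correctable errors = floor((d-1)/2)
= floor((4 - 1)/2)
= floor(3/2)
= 1

1


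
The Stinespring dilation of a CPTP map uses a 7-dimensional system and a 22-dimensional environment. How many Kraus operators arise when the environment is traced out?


Tracing out the environment in an orthonormal basis {|i>_E} gives Kraus operators K_i = <i|_E U |0>_E.
Number of Kraus operators = dim(H_env) = d_env
= 22

22


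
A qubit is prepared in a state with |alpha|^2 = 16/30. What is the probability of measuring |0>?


|alpha|^2 = 16/30 = 0.5333
|beta|^2 = 1 - 16/30 = 14/30 = 0.4667
P(|0>) = |alpha|^2 = 0.5333

0.5333


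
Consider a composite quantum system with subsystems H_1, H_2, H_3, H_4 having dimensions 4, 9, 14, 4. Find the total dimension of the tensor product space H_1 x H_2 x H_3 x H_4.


dim(H_1 x H_2 x H_3 x H_4) = 4 * 9 * 14 * 4
= 36 * 14 * 4
= 504 * 4
= 2016

2016


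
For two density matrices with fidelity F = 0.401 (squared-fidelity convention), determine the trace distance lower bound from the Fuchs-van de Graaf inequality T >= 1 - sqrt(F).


Fuchs-van de Graaf (squared-fidelity convention): 1 - sqrt(F) <= T <= sqrt(1 - F).
Lower bound: T >= 1 - sqrt(F)
sqrt(F) = sqrt(0.401) = 0.6332
T >= 1 - 0.6332
T >= 0.3668

0.3668


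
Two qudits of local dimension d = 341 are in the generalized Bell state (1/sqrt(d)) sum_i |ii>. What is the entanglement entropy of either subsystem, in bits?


For a maximally entangled state in d x d:
S = log2(d) = log2(341)
= 8.4136

8.4136


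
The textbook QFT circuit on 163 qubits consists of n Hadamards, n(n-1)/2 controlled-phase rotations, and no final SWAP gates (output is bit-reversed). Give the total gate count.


Hadamard gates: 163
Controlled rotations: n*(n-1)/2 = 163*162/2 = 13203
SWAP gates: 0 (omitted)
Total = 163 + 13203
= 13366

13366


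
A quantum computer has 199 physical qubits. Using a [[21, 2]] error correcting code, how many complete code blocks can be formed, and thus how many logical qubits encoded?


Each code block uses 21 physical qubits for 2 logical qubit(s).
Number of complete blocks = floor(199 / 21) = 9
Logical qubits = 9 * 2
= 18

18


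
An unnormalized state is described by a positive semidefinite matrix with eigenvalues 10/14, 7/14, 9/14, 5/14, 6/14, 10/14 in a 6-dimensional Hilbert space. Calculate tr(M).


tr(M) = sum of eigenvalues
= 10/14 + 7/14 + 9/14 + 5/14 + 6/14 + 10/14
= 47/14
= 3.3571

3.3571


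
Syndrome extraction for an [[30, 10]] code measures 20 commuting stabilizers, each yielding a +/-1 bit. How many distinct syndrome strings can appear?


Each stabilizer generator gives a binary (+1 or -1) measurement outcome.
With 20 independent generators:
Total syndromes = 2^20
= 1048576

1048576


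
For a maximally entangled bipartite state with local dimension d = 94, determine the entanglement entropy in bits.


For a maximally entangled state in d x d:
S = log2(d) = log2(94)
= 6.5546

6.5546


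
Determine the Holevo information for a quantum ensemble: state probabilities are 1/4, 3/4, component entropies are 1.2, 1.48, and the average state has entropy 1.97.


chi = S(rho) - sum_i p_i * S(rho_i)
Weighted entropy = 1/4 * 1.2 + 3/4 * 1.48
= 1.4100
chi = 1.97 - 1.4100
= 0.5600

0.5600


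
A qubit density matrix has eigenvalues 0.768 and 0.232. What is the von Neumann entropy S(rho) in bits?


S = -p*log2(p) - (1-p)*log2(1-p)
p = 0.7680, 1-p = 0.2320
= -0.7680 * log2(0.7680) - 0.2320 * log2(0.2320)
= -(-0.2925) - (-0.4890)
= 0.7815

0.7815


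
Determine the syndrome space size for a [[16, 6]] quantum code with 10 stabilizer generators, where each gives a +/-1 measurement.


Each stabilizer generator gives a binary (+1 or -1) measurement outcome.
With 10 independent generators:
Total syndromes = 2^10
= 1024

1024


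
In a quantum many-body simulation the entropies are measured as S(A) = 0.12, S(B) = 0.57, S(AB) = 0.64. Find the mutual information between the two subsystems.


I(A:B) = S(A) + S(B) - S(AB)
= 0.12 + 0.57 - 0.64
= 0.0500

0.0500


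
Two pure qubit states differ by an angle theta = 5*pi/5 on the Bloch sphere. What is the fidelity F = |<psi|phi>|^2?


For states separated by angle theta on Bloch sphere:
F = cos^2(theta/2)
theta = 5*pi/5 = 3.1416
theta/2 = 1.5708
cos(theta/2) = 0.0000
F = 0.0000

0.0000


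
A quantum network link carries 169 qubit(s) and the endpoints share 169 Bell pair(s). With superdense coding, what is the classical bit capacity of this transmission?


Superdense coding allows 2 classical bits per shared entangled pair.
169 pair(s) -> 2 * 169 = 338 classical bits

338


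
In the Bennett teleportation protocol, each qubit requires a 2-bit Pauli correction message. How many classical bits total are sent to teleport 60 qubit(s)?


Quantum teleportation requires 2 classical bits per qubit teleported.
60 qubit(s) -> 2 * 60 = 120 classical bits

120


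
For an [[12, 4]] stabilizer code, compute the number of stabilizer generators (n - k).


For an [[n,k]] stabilizer code:
Number of stabilizer generators = n - k
= 12 - 4
= 8

8


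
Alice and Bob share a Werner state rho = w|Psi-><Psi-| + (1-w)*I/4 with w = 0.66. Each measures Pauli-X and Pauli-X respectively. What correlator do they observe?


|Psi-> = (|01> - |10>)/sqrt(2)
For the pure Bell state, <X_A X_B> = -1 (Bell-state Pauli correlator).
The maximally-mixed part I/4 has tr(I/4 * P tensor P) = 0 for any traceless Pauli P.
So <X_A X_B>_rho = w * (-1) + (1 - w) * 0
= 0.66 * (-1)
= -0.6600

-0.6600


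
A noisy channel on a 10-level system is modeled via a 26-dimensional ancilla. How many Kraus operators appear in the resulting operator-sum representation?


Tracing out the environment in an orthonormal basis {|i>_E} gives Kraus operators K_i = <i|_E U |0>_E.
Number of Kraus operators = dim(H_env) = d_env
= 26

26


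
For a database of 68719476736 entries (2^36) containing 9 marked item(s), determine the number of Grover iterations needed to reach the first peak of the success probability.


After j Grover iterations the success probability is P(j) = sin^2((2j+1)*theta), where sin(theta) = sqrt(k/N).
N = 2^36 = 68719476736, k = 9
sin(theta) = sqrt(k/N) = 1.14440918e-05
theta = arcsin(sqrt(k/N)) = 1.14440918e-05 rad
P(j) reaches its first maximum when (2j+1)*theta is as close as possible to pi/2, i.e. j = round(pi/(4*theta) - 1/2).
pi/(4*theta) - 1/2 = 68628.6387
(For comparison, the common estimate pi/4 * sqrt(N/k) = 68629.1387; the exact maximiser is used here.)
Optimal iterations = 68629

68629


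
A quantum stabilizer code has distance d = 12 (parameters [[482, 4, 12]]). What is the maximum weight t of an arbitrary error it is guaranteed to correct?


Code parameters: [[482, 4, 12]], distance d = 12.
Number of correctable errors = floor((d-1)/2)
= floor((12 - 1)/2)
= floor(11/2)
= 5

5


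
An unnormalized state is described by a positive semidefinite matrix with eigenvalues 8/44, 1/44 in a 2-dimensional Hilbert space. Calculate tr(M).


tr(M) = sum of eigenvalues
= 8/44 + 1/44
= 9/44
= 0.2045

0.2045


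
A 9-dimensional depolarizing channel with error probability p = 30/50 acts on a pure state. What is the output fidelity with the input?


F = (1-p) + p/d
= (1 - 0.6000) + 0.6000/9
= 0.4000 + 0.0667
= 0.4667

0.4667


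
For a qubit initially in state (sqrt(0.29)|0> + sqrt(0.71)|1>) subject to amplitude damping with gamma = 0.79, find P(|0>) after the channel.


For amplitude damping with parameter gamma on state sqrt(a)|0> + sqrt(b)|1>:
alpha^2 = 0.29, beta^2 = 0.71
P(|0>) = alpha^2 + gamma * beta^2
= 0.29 + 0.79 * 0.71
= 0.29 + 0.5609
= 0.8509

0.8509


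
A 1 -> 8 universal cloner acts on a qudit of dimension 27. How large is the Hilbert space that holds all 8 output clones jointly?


Output space = H^(tensor 8) where dim(H) = 27
dim = 27^8
= 729 (after 2 factors)
= 19683 (after 3 factors)
= 531441 (after 4 factors)
= 14348907 (after 5 factors)
= 387420489 (after 6 factors)
= 10460353203 (after 7 factors)
= 282429536481 (after 8 factors)
= 282429536481

282429536481


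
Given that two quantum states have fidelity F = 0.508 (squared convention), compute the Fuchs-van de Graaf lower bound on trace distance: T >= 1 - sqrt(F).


Fuchs-van de Graaf (squared-fidelity convention): 1 - sqrt(F) <= T <= sqrt(1 - F).
Lower bound: T >= 1 - sqrt(F)
sqrt(F) = sqrt(0.508) = 0.7127
T >= 1 - 0.7127
T >= 0.2873

0.2873


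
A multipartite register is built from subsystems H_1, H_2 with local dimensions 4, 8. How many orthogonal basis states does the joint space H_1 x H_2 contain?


dim(H_1 x H_2) = 4 * 8
= 32

32


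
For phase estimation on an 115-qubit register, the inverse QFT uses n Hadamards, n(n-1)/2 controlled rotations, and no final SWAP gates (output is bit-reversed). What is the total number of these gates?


Hadamard gates: 115
Controlled rotations: n*(n-1)/2 = 115*114/2 = 6555
SWAP gates: 0 (omitted)
Total = 115 + 6555
= 6670

6670


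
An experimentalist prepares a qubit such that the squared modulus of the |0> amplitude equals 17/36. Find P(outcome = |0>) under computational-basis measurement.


|alpha|^2 = 17/36 = 0.4722
|beta|^2 = 1 - 17/36 = 19/36 = 0.5278
P(|0>) = |alpha|^2 = 0.4722

0.4722


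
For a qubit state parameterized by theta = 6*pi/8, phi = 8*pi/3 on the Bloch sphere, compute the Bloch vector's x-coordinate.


theta = 2.3562, phi = 8.3776
r_x = sin(theta)*cos(phi) = 0.7071 * -0.5000
r_x = -0.3536

-0.3536


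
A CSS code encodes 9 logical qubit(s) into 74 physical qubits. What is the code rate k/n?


Code rate R = k/n
= 9/74
= 0.1216

0.1216


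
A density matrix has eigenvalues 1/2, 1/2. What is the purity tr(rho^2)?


tr(rho^2) = sum of eigenvalues squared
= (1/2)^2 + (1/2)^2
= (1 + 1) / 4
= 2/4
= 0.5000

0.5000


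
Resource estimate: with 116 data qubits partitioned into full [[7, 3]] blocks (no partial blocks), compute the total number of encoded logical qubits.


Each code block uses 7 physical qubits for 3 logical qubit(s).
Number of complete blocks = floor(116 / 7) = 16
Logical qubits = 16 * 3
= 48

48


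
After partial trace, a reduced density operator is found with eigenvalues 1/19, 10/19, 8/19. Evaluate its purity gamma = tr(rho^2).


tr(rho^2) = sum of eigenvalues squared
= (1/19)^2 + (10/19)^2 + (8/19)^2
= (1 + 100 + 64) / 361
= 165/361
= 0.4571

0.4571


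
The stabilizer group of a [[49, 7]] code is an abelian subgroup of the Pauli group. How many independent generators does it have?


For an [[n,k]] stabilizer code:
Number of stabilizer generators = n - k
= 49 - 7
= 42

42


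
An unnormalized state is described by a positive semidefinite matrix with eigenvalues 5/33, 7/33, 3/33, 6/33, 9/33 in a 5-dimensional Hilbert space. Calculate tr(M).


tr(M) = sum of eigenvalues
= 5/33 + 7/33 + 3/33 + 6/33 + 9/33
= 30/33
= 0.9091

0.9091


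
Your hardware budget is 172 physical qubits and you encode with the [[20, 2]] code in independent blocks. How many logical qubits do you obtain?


Each code block uses 20 physical qubits for 2 logical qubit(s).
Number of complete blocks = floor(172 / 20) = 8
Logical qubits = 8 * 2
= 16

16


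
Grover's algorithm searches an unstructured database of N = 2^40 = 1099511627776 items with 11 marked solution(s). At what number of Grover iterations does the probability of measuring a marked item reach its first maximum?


After j Grover iterations the success probability is P(j) = sin^2((2j+1)*theta), where sin(theta) = sqrt(k/N).
N = 2^40 = 1099511627776, k = 11
sin(theta) = sqrt(k/N) = 3.16297988e-06
theta = arcsin(sqrt(k/N)) = 3.16297988e-06 rad
P(j) reaches its first maximum when (2j+1)*theta is as close as possible to pi/2, i.e. j = round(pi/(4*theta) - 1/2).
pi/(4*theta) - 1/2 = 248309.0667
(For comparison, the common estimate pi/4 * sqrt(N/k) = 248309.5667; the exact maximiser is used here.)
Optimal iterations = 248309

248309


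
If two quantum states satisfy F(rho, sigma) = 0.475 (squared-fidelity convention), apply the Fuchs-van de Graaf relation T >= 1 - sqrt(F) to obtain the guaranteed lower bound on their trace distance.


Fuchs-van de Graaf (squared-fidelity convention): 1 - sqrt(F) <= T <= sqrt(1 - F).
Lower bound: T >= 1 - sqrt(F)
sqrt(F) = sqrt(0.475) = 0.6892
T >= 1 - 0.6892
T >= 0.3108

0.3108


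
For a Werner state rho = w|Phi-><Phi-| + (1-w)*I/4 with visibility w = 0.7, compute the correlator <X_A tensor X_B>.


|Phi-> = (|00> - |11>)/sqrt(2)
For the pure Bell state, <X_A X_B> = -1 (Bell-state Pauli correlator).
The maximally-mixed part I/4 has tr(I/4 * P tensor P) = 0 for any traceless Pauli P.
So <X_A X_B>_rho = w * (-1) + (1 - w) * 0
= 0.7 * (-1)
= -0.7000

-0.7000


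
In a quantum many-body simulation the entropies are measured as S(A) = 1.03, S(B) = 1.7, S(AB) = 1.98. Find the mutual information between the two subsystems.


I(A:B) = S(A) + S(B) - S(AB)
= 1.03 + 1.7 - 1.98
= 0.7500

0.7500


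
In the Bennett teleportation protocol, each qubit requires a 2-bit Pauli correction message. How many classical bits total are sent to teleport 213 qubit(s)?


Quantum teleportation requires 2 classical bits per qubit teleported.
213 qubit(s) -> 2 * 213 = 426 classical bits

426


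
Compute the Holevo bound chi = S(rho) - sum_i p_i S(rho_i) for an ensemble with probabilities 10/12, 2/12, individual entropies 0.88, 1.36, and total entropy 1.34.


chi = S(rho) - sum_i p_i * S(rho_i)
Weighted entropy = 10/12 * 0.88 + 2/12 * 1.36
= 0.9600
chi = 1.34 - 0.9600
= 0.3800

0.3800


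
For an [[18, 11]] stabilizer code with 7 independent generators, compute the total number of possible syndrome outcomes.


Each stabilizer generator gives a binary (+1 or -1) measurement outcome.
With 7 independent generators:
Total syndromes = 2^7
= 128

128


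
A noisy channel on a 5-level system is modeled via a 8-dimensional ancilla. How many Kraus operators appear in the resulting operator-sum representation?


Tracing out the environment in an orthonormal basis {|i>_E} gives Kraus operators K_i = <i|_E U |0>_E.
Number of Kraus operators = dim(H_env) = d_env
= 8

8


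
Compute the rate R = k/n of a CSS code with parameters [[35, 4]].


Code rate R = k/n
= 4/35
= 0.1143

0.1143


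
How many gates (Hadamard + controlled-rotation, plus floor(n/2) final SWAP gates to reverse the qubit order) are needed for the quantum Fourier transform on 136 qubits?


Hadamard gates: 136
Controlled rotations: n*(n-1)/2 = 136*135/2 = 9180
SWAP gates: floor(n/2) = floor(136/2) = 68
Total = 136 + 9180 + 68
= 9384

9384


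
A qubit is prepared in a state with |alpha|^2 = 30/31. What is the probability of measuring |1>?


|alpha|^2 = 30/31 = 0.9677
|beta|^2 = 1 - 30/31 = 1/31 = 0.0323
P(|1>) = |beta|^2 = 0.0323

0.0323


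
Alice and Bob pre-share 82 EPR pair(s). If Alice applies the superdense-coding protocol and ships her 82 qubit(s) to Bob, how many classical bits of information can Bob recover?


Superdense coding allows 2 classical bits per shared entangled pair.
82 pair(s) -> 2 * 82 = 164 classical bits

164


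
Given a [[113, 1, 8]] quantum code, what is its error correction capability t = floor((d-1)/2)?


Code parameters: [[113, 1, 8]], distance d = 8.
Number of correctable errors = floor((d-1)/2)
= floor((8 - 1)/2)
= floor(7/2)
= 3

3


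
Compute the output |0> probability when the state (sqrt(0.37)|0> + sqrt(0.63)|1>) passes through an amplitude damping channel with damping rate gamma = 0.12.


For amplitude damping with parameter gamma on state sqrt(a)|0> + sqrt(b)|1>:
alpha^2 = 0.37, beta^2 = 0.63
P(|0>) = alpha^2 + gamma * beta^2
= 0.37 + 0.12 * 0.63
= 0.37 + 0.0756
= 0.4456

0.4456


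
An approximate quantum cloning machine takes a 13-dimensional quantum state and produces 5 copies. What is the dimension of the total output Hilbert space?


Output space = H^(tensor 5) where dim(H) = 13
dim = 13^5
= 169 (after 2 factors)
= 2197 (after 3 factors)
= 28561 (after 4 factors)
= 371293 (after 5 factors)
= 371293

371293


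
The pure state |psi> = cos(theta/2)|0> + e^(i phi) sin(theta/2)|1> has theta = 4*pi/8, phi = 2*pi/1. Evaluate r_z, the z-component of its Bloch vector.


theta = 1.5708, phi = 6.2832
r_z = cos(theta) = 0.0000

0.0000


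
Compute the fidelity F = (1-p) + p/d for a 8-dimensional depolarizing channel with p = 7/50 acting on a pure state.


F = (1-p) + p/d
= (1 - 0.1400) + 0.1400/8
= 0.8600 + 0.0175
= 0.8775

0.8775


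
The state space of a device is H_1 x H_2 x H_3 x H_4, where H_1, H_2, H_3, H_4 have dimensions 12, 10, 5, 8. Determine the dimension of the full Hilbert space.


dim(H_1 x H_2 x H_3 x H_4) = 12 * 10 * 5 * 8
= 120 * 5 * 8
= 600 * 8
= 4800

4800


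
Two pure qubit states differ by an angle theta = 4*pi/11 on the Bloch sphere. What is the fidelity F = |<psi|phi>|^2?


For states separated by angle theta on Bloch sphere:
F = cos^2(theta/2)
theta = 4*pi/11 = 1.1424
theta/2 = 0.5712
cos(theta/2) = 0.8413
F = 0.7077

0.7077


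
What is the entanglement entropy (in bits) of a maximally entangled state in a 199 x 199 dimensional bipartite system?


For a maximally entangled state in d x d:
S = log2(d) = log2(199)
= 7.6366

7.6366


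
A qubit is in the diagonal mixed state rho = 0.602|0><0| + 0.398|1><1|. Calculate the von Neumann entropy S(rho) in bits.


S = -p*log2(p) - (1-p)*log2(1-p)
p = 0.6020, 1-p = 0.3980
= -0.6020 * log2(0.6020) - 0.3980 * log2(0.3980)
= -(-0.4408) - (-0.5290)
= 0.9698

0.9698


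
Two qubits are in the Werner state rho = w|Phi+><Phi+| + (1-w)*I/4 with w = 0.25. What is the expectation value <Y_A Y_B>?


|Phi+> = (|00> + |11>)/sqrt(2)
For the pure Bell state, <Y_A Y_B> = -1 (Bell-state Pauli correlator).
The maximally-mixed part I/4 has tr(I/4 * P tensor P) = 0 for any traceless Pauli P.
So <Y_A Y_B>_rho = w * (-1) + (1 - w) * 0
= 0.25 * (-1)
= -0.2500

-0.2500


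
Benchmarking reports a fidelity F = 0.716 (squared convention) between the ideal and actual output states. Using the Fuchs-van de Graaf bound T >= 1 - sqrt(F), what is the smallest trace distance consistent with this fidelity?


Fuchs-van de Graaf (squared-fidelity convention): 1 - sqrt(F) <= T <= sqrt(1 - F).
Lower bound: T >= 1 - sqrt(F)
sqrt(F) = sqrt(0.716) = 0.8462
T >= 1 - 0.8462
T >= 0.1538

0.1538
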